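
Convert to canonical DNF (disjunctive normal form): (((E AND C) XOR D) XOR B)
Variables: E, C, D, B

(NOT E AND NOT C AND NOT D AND B) OR (NOT E AND NOT C AND D AND NOT B) OR (NOT E AND C AND NOT D AND B) OR (NOT E AND C AND D AND NOT B) OR (E AND NOT C AND NOT D AND B) OR (E AND NOT C AND D AND NOT B) OR (E AND C AND NOT D AND NOT B) OR (E AND C AND D AND B)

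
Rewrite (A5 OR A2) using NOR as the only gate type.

((A5 NOR A2) NOR (A5 NOR A2))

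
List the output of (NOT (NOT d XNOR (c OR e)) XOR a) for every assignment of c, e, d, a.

c | e | d | a | Output
----------------------
0 | 0 | 0 | 0 | 1
0 | 0 | 0 | 1 | 0
0 | 0 | 1 | 0 | 0
0 | 0 | 1 | 1 | 1
0 | 1 | 0 | 0 | 0
0 | 1 | 0 | 1 | 1
0 | 1 | 1 | 0 | 1
0 | 1 | 1 | 1 | 0
1 | 0 | 0 | 0 | 0
1 | 0 | 0 | 1 | 1
1 | 0 | 1 | 0 | 1
1 | 0 | 1 | 1 | 0
1 | 1 | 0 | 0 | 0
1 | 1 | 0 | 1 | 1
1 | 1 | 1 | 0 | 1
1 | 1 | 1 | 1 | 0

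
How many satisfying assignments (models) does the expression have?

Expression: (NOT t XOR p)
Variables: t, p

Satisfying assignments: (0,0), (1,1)
Count: 2 out of 4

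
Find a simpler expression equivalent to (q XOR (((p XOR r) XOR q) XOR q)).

By XOR self-cancellation ((E XOR v) XOR v = E):
= ((p XOR r) XOR q)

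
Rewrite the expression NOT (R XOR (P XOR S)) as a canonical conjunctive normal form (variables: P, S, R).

(P OR S OR NOT R) AND (P OR NOT S OR R) AND (NOT P OR S OR R) AND (NOT P OR NOT S OR NOT R)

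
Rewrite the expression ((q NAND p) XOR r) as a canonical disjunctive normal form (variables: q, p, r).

(NOT q AND NOT p AND NOT r) OR (NOT q AND p AND NOT r) OR (q AND NOT p AND NOT r) OR (q AND p AND r)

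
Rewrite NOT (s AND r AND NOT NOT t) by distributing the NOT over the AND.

NOT s OR NOT r OR NOT t
De Morgan's: NOT(AND of terms) = OR of negations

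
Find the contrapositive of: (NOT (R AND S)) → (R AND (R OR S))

Contrapositive: NOT (R AND (R OR S)) → (R AND S)
Note: A statement and its contrapositive are logically equivalent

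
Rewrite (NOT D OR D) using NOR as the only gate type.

(((D NOR D) NOR D) NOR ((D NOR D) NOR D))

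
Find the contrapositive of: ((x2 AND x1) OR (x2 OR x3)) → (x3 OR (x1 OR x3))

Contrapositive: NOT (x3 OR (x1 OR x3)) → NOT ((x2 AND x1) OR (x2 OR x3))
Note: A statement and its contrapositive are logically equivalent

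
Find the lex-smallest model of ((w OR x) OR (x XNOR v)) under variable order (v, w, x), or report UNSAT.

v=0, w=0, x=0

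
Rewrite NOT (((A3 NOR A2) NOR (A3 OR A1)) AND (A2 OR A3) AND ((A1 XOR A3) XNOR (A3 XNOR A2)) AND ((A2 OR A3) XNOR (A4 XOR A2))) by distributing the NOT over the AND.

NOT ((A3 NOR A2) NOR (A3 OR A1)) OR NOT (A2 OR A3) OR NOT ((A1 XOR A3) XNOR (A3 XNOR A2)) OR NOT ((A2 OR A3) XNOR (A4 XOR A2))
De Morgan's: NOT(AND of terms) = OR of negations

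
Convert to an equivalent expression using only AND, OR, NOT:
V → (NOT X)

NOT V OR (NOT X)
(Implication elimination: A → B = NOT A OR B)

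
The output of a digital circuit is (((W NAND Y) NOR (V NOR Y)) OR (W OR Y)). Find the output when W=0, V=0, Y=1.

Substituting: (((0 NAND 1) NOR (0 NOR 1)) OR (0 OR 1))
= 1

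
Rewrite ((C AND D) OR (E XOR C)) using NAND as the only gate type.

((((C NAND D) NAND (C NAND D)) NAND ((C NAND D) NAND (C NAND D))) NAND (((E NAND (E NAND C)) NAND (C NAND (E NAND C))) NAND ((E NAND (E NAND C)) NAND (C NAND (E NAND C)))))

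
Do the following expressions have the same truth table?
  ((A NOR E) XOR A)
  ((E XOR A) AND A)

No. Counterexample: with E=0, A=0, Expression 1 = 1 but Expression 2 = 0.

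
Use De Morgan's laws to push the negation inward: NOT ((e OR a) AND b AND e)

NOT (e OR a) OR NOT b OR NOT e
De Morgan's: NOT(AND of terms) = OR of negations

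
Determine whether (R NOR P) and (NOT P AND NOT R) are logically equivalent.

Yes, they are equivalent — the two output columns agree on all 4 assignments:
P | R | Expression 1 | Expression 2
-----------------------------------
0 | 0 | 1 | 1
0 | 1 | 0 | 0
1 | 0 | 0 | 0
1 | 1 | 0 | 0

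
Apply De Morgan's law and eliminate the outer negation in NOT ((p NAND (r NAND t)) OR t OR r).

NOT (p NAND (r NAND t)) AND NOT t AND NOT r
De Morgan's: NOT(OR of terms) = AND of negations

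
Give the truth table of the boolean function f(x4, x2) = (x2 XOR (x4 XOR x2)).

x4 | x2 | Output
----------------
0 | 0 | 0
0 | 1 | 0
1 | 0 | 1
1 | 1 | 1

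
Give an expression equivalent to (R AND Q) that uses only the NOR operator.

((R NOR R) NOR (Q NOR Q))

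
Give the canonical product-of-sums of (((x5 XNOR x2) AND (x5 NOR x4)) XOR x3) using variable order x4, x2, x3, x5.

ΠM(1, 2, 4, 5, 8, 9, 12, 13) = (x4 OR x2 OR x3 OR NOT x5) AND (x4 OR x2 OR NOT x3 OR x5) AND (x4 OR NOT x2 OR x3 OR x5) AND (x4 OR NOT x2 OR x3 OR NOT x5) AND (NOT x4 OR x2 OR x3 OR x5) AND (NOT x4 OR x2 OR x3 OR NOT x5) AND (NOT x4 OR NOT x2 OR x3 OR x5) AND (NOT x4 OR NOT x2 OR x3 OR NOT x5)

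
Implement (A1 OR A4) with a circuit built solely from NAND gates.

((A1 NAND A1) NAND (A4 NAND A4))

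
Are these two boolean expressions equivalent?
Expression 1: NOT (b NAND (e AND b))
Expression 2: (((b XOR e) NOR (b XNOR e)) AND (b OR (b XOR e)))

No. Counterexample: with b=1, e=1, Expression 1 = 1 but Expression 2 = 0.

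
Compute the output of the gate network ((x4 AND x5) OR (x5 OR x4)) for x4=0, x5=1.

Substituting: ((0 AND 1) OR (1 OR 0))
= 1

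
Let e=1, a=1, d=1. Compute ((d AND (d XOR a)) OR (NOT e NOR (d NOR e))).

Substituting: ((1 AND (1 XOR 1)) OR (NOT 1 NOR (1 NOR 1)))
= 1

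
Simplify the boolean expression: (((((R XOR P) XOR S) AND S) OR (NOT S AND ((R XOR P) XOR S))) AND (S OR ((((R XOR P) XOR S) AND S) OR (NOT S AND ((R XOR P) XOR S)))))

By absorption (E AND (E OR v) = E) then distribution ((E AND v) OR (E AND NOT v) = E):
= ((R XOR P) XOR S)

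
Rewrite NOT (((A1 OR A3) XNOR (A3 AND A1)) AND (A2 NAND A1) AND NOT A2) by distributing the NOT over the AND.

NOT ((A1 OR A3) XNOR (A3 AND A1)) OR NOT (A2 NAND A1) OR A2
De Morgan's: NOT(AND of terms) = OR of negations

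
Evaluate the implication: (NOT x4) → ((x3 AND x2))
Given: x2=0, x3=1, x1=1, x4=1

Antecedent (NOT x4) = 0; consequent ((x3 AND x2)) = 0.
0 → 0 = 1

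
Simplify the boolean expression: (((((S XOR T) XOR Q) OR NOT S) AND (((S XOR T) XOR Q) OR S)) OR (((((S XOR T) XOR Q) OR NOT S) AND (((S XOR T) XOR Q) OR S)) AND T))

By absorption (E OR (E AND v) = E) then distribution ((E OR v) AND (E OR NOT v) = E):
= ((S XOR T) XOR Q)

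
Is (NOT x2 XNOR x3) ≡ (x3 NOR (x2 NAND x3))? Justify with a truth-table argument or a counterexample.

No. Counterexample: with x2=0, x3=1, Expression 1 = 1 but Expression 2 = 0.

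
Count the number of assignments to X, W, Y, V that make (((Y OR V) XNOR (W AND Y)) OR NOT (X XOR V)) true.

Satisfying assignments: (0,0,0,0), (0,0,1,0), (0,1,0,0), (0,1,1,0), (0,1,1,1), (1,0,0,0), (1,0,0,1), (1,0,1,1), (1,1,0,0), (1,1,0,1), (1,1,1,0), (1,1,1,1)
Count: 12 out of 16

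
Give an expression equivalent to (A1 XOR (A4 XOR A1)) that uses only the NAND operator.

((A1 NAND (A1 NAND ((A4 NAND (A4 NAND A1)) NAND (A1 NAND (A4 NAND A1))))) NAND (((A4 NAND (A4 NAND A1)) NAND (A1 NAND (A4 NAND A1))) NAND (A1 NAND ((A4 NAND (A4 NAND A1)) NAND (A1 NAND (A4 NAND A1))))))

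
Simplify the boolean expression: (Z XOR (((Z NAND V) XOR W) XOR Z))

By XOR self-cancellation ((E XOR v) XOR v = E):
= ((Z NAND V) XOR W)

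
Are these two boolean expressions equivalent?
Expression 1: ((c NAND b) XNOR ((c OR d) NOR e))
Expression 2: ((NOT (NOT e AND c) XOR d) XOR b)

No. Counterexample: with d=0, e=0, c=0, b=1, Expression 1 = 1 but Expression 2 = 0.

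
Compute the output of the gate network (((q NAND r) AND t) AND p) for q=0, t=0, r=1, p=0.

Substituting: (((0 NAND 1) AND 0) AND 0)
= 0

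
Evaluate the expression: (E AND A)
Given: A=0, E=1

Substituting: (1 AND 0)
= 0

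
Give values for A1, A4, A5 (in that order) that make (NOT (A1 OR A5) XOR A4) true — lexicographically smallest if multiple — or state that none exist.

A1=0, A4=0, A5=0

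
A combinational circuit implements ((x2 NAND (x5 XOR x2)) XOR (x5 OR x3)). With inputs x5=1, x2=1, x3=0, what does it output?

Substituting: ((1 NAND (1 XOR 1)) XOR (1 OR 0))
= 0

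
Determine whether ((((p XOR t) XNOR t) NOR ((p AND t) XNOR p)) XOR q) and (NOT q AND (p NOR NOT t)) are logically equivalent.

No. Counterexample: with q=0, p=0, t=1, Expression 1 = 0 but Expression 2 = 1.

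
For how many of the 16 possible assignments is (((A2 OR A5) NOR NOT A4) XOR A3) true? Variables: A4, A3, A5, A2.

Satisfying assignments: (0,1,0,0), (0,1,0,1), (0,1,1,0), (0,1,1,1), (1,0,0,0), (1,1,0,1), (1,1,1,0), (1,1,1,1)
Count: 8 out of 16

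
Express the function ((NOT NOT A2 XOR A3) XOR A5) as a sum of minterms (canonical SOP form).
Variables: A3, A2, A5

Σm(1, 2, 4, 7) = (NOT A3 AND NOT A2 AND A5) OR (NOT A3 AND A2 AND NOT A5) OR (A3 AND NOT A2 AND NOT A5) OR (A3 AND A2 AND A5)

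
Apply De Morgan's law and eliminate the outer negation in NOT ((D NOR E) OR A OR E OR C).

NOT (D NOR E) AND NOT A AND NOT E AND NOT C
De Morgan's: NOT(OR of terms) = AND of negations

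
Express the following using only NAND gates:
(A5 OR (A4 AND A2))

((A5 NAND A5) NAND (((A4 NAND A2) NAND (A4 NAND A2)) NAND ((A4 NAND A2) NAND (A4 NAND A2))))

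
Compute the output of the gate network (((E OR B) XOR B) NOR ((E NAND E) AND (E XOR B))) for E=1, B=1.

Substituting: (((1 OR 1) XOR 1) NOR ((1 NAND 1) AND (1 XOR 1)))
= 1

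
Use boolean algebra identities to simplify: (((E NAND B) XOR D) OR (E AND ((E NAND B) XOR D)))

By absorption (E OR (E AND v) = E):
= ((E NAND B) XOR D)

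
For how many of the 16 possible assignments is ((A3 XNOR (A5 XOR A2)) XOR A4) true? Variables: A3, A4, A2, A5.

Satisfying assignments: (0,0,0,0), (0,0,1,1), (0,1,0,1), (0,1,1,0), (1,0,0,1), (1,0,1,0), (1,1,0,0), (1,1,1,1)
Count: 8 out of 16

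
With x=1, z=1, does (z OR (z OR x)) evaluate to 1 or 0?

Substituting: (1 OR (1 OR 1))
= 1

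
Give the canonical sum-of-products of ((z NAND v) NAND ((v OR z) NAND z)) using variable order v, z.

Σm(1, 3) = (NOT v AND z) OR (v AND z)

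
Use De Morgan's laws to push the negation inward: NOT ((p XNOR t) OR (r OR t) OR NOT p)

NOT (p XNOR t) AND NOT (r OR t) AND p
De Morgan's: NOT(OR of terms) = AND of negations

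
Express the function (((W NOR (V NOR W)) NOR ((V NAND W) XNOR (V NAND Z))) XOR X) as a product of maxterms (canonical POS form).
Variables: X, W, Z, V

ΠM(0, 1, 2, 3, 4, 6, 7, 13) = (X OR W OR Z OR V) AND (X OR W OR Z OR NOT V) AND (X OR W OR NOT Z OR V) AND (X OR W OR NOT Z OR NOT V) AND (X OR NOT W OR Z OR V) AND (X OR NOT W OR NOT Z OR V) AND (X OR NOT W OR NOT Z OR NOT V) AND (NOT X OR NOT W OR Z OR NOT V)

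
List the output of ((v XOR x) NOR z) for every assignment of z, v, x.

z | v | x | Output
------------------
0 | 0 | 0 | 1
0 | 0 | 1 | 0
0 | 1 | 0 | 0
0 | 1 | 1 | 1
1 | 0 | 0 | 0
1 | 0 | 1 | 0
1 | 1 | 0 | 0
1 | 1 | 1 | 0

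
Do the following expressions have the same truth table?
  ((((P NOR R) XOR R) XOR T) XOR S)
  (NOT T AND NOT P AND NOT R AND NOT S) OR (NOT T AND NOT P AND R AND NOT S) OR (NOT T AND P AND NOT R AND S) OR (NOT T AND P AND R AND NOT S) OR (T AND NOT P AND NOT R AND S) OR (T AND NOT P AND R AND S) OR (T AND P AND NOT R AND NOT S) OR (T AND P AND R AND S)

Yes, they are equivalent — the two output columns agree on all 16 assignments:
T | P | R | S | Expression 1 | Expression 2
-------------------------------------------
0 | 0 | 0 | 0 | 1 | 1
0 | 0 | 0 | 1 | 0 | 0
0 | 0 | 1 | 0 | 1 | 1
0 | 0 | 1 | 1 | 0 | 0
0 | 1 | 0 | 0 | 0 | 0
0 | 1 | 0 | 1 | 1 | 1
0 | 1 | 1 | 0 | 1 | 1
0 | 1 | 1 | 1 | 0 | 0
1 | 0 | 0 | 0 | 0 | 0
1 | 0 | 0 | 1 | 1 | 1
1 | 0 | 1 | 0 | 0 | 0
1 | 0 | 1 | 1 | 1 | 1
1 | 1 | 0 | 0 | 1 | 1
1 | 1 | 0 | 1 | 0 | 0
1 | 1 | 1 | 0 | 0 | 0
1 | 1 | 1 | 1 | 1 | 1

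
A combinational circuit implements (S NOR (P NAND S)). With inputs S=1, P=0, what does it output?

Substituting: (1 NOR (0 NAND 1))
= 0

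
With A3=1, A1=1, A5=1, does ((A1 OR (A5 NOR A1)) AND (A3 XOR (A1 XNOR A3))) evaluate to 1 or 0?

Substituting: ((1 OR (1 NOR 1)) AND (1 XOR (1 XNOR 1)))
= 0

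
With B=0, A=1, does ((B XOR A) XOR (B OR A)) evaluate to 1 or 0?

Substituting: ((0 XOR 1) XOR (0 OR 1))
= 0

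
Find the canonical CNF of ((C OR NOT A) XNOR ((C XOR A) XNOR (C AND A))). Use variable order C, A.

(NOT C OR A) AND (NOT C OR NOT A)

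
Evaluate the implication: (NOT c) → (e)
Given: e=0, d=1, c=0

Antecedent (NOT c) = 1; consequent (e) = 0.
1 → 0 = 0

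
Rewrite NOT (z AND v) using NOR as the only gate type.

(((z NOR z) NOR (v NOR v)) NOR ((z NOR z) NOR (v NOR v)))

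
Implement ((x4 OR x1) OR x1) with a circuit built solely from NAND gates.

((((x4 NAND x4) NAND (x1 NAND x1)) NAND ((x4 NAND x4) NAND (x1 NAND x1))) NAND (x1 NAND x1))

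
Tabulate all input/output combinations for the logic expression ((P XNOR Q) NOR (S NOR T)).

Q | T | P | S | Output
----------------------
0 | 0 | 0 | 0 | 0
0 | 0 | 0 | 1 | 0
0 | 0 | 1 | 0 | 0
0 | 0 | 1 | 1 | 1
0 | 1 | 0 | 0 | 0
0 | 1 | 0 | 1 | 0
0 | 1 | 1 | 0 | 1
0 | 1 | 1 | 1 | 1
1 | 0 | 0 | 0 | 0
1 | 0 | 0 | 1 | 1
1 | 0 | 1 | 0 | 0
1 | 0 | 1 | 1 | 0
1 | 1 | 0 | 0 | 1
1 | 1 | 0 | 1 | 1
1 | 1 | 1 | 0 | 0
1 | 1 | 1 | 1 | 0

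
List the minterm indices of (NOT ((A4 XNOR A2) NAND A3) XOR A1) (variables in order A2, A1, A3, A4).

Σm(2, 4, 5, 7, 11, 12, 13, 14) = (NOT A2 AND NOT A1 AND A3 AND NOT A4) OR (NOT A2 AND A1 AND NOT A3 AND NOT A4) OR (NOT A2 AND A1 AND NOT A3 AND A4) OR (NOT A2 AND A1 AND A3 AND A4) OR (A2 AND NOT A1 AND A3 AND A4) OR (A2 AND A1 AND NOT A3 AND NOT A4) OR (A2 AND A1 AND NOT A3 AND A4) OR (A2 AND A1 AND A3 AND NOT A4)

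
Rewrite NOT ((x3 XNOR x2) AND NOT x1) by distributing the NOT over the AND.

NOT (x3 XNOR x2) OR x1
De Morgan's: NOT(AND of terms) = OR of negations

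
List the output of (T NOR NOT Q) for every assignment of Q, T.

Q | T | Output
--------------
0 | 0 | 0
0 | 1 | 0
1 | 0 | 1
1 | 1 | 0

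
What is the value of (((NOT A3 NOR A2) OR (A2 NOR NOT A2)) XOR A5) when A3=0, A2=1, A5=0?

Substituting: (((NOT 0 NOR 1) OR (1 NOR NOT 1)) XOR 0)
= 0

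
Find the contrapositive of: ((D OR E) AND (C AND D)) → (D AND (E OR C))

Contrapositive: NOT (D AND (E OR C)) → NOT ((D OR E) AND (C AND D))
Note: A statement and its contrapositive are logically equivalent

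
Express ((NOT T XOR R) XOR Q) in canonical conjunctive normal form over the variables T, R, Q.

(T OR R OR NOT Q) AND (T OR NOT R OR Q) AND (NOT T OR R OR Q) AND (NOT T OR NOT R OR NOT Q)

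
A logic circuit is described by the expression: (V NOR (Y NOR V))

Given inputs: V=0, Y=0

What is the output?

Substituting: (0 NOR (0 NOR 0))
= 0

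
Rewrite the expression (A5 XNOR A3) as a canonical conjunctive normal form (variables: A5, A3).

(A5 OR NOT A3) AND (NOT A5 OR A3)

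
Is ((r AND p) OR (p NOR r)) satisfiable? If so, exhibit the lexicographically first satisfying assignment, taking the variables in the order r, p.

r=0, p=0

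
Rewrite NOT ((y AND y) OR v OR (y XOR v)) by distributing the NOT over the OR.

NOT (y AND y) AND NOT v AND NOT (y XOR v)
De Morgan's: NOT(OR of terms) = AND of negations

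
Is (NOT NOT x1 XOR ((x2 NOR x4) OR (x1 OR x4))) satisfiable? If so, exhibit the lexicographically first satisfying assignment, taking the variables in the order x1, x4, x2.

x1=0, x4=0, x2=0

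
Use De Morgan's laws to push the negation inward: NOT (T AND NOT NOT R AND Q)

NOT T OR NOT R OR NOT Q
De Morgan's: NOT(AND of terms) = OR of negations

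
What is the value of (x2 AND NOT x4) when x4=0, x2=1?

Substituting: (1 AND NOT 0)
= 1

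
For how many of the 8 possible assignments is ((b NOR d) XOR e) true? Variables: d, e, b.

Satisfying assignments: (0,0,0), (0,1,1), (1,1,0), (1,1,1)
Count: 4 out of 8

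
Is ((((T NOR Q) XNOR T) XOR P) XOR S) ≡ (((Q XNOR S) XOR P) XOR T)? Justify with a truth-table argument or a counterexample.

No. Counterexample: with P=0, S=0, T=0, Q=0, Expression 1 = 0 but Expression 2 = 1.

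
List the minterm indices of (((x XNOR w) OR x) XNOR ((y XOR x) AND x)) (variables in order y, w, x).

Σm(1, 2, 3, 6) = (NOT y AND NOT w AND x) OR (NOT y AND w AND NOT x) OR (NOT y AND w AND x) OR (y AND w AND NOT x)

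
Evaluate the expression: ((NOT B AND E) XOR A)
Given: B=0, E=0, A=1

Substituting: ((NOT 0 AND 0) XOR 1)
= 1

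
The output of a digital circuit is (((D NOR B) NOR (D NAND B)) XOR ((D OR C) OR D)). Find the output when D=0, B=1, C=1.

Substituting: (((0 NOR 1) NOR (0 NAND 1)) XOR ((0 OR 1) OR 0))
= 1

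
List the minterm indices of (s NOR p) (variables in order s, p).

Σm(0) = (NOT s AND NOT p)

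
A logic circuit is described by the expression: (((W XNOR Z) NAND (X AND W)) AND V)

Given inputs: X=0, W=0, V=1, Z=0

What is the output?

Substituting: (((0 XNOR 0) NAND (0 AND 0)) AND 1)
= 1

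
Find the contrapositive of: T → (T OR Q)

Contrapositive: NOT (T OR Q) → NOT T
Note: A statement and its contrapositive are logically equivalent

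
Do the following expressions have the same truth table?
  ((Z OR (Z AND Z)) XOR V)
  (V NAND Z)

No. Counterexample: with V=0, Z=0, Expression 1 = 0 but Expression 2 = 1.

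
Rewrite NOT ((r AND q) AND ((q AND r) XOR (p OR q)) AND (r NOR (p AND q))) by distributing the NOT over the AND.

NOT (r AND q) OR NOT ((q AND r) XOR (p OR q)) OR NOT (r NOR (p AND q))
De Morgan's: NOT(AND of terms) = OR of negations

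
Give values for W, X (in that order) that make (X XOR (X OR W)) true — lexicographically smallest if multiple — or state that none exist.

W=1, X=0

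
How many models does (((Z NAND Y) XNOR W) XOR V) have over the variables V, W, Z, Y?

Satisfying assignments: (0,0,1,1), (0,1,0,0), (0,1,0,1), (0,1,1,0), (1,0,0,0), (1,0,0,1), (1,0,1,0), (1,1,1,1)
Count: 8 out of 16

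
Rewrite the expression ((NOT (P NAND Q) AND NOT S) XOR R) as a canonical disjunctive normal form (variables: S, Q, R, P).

(NOT S AND NOT Q AND R AND NOT P) OR (NOT S AND NOT Q AND R AND P) OR (NOT S AND Q AND NOT R AND P) OR (NOT S AND Q AND R AND NOT P) OR (S AND NOT Q AND R AND NOT P) OR (S AND NOT Q AND R AND P) OR (S AND Q AND R AND NOT P) OR (S AND Q AND R AND P)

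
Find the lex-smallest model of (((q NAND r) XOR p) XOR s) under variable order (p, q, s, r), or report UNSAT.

p=0, q=0, s=0, r=0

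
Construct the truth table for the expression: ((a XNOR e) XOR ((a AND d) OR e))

d | e | a | Output
------------------
0 | 0 | 0 | 1
0 | 0 | 1 | 0
0 | 1 | 0 | 1
0 | 1 | 1 | 0
1 | 0 | 0 | 1
1 | 0 | 1 | 1
1 | 1 | 0 | 1
1 | 1 | 1 | 0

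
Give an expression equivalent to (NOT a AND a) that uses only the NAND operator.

(((a NAND a) NAND a) NAND ((a NAND a) NAND a))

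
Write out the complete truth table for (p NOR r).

p | r | Output
--------------
0 | 0 | 1
0 | 1 | 0
1 | 0 | 0
1 | 1 | 0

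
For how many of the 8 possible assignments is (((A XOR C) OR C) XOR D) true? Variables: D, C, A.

Satisfying assignments: (0,0,1), (0,1,0), (0,1,1), (1,0,0)
Count: 4 out of 8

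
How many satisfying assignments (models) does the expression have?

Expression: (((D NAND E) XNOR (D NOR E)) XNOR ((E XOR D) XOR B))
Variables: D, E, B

Satisfying assignments: (0,0,1), (0,1,1), (1,0,1), (1,1,1)
Count: 4 out of 8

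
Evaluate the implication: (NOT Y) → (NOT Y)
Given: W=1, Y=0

Antecedent (NOT Y) = 1; consequent (NOT Y) = 1.
1 → 1 = 1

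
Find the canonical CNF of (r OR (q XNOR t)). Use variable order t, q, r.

(t OR NOT q OR r) AND (NOT t OR q OR r)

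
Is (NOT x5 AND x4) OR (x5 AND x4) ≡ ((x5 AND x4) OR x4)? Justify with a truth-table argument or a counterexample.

Yes, they are equivalent — the two output columns agree on all 4 assignments:
x5 | x4 | Expression 1 | Expression 2
-------------------------------------
0 | 0 | 0 | 0
0 | 1 | 1 | 1
1 | 0 | 0 | 0
1 | 1 | 1 | 1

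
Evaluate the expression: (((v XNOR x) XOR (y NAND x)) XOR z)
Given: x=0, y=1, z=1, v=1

Substituting: (((1 XNOR 0) XOR (1 NAND 0)) XOR 1)
= 0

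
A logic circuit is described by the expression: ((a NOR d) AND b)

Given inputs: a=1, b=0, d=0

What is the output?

Substituting: ((1 NOR 0) AND 0)
= 0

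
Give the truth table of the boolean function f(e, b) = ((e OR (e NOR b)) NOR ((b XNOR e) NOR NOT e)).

e | b | Output
--------------
0 | 0 | 0
0 | 1 | 1
1 | 0 | 0
1 | 1 | 0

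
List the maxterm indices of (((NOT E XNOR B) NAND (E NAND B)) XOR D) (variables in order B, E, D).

ΠM(1, 2, 4, 7) = (B OR E OR NOT D) AND (B OR NOT E OR D) AND (NOT B OR E OR D) AND (NOT B OR NOT E OR NOT D)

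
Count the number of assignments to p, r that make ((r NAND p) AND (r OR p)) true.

Satisfying assignments: (0,1), (1,0)
Count: 2 out of 4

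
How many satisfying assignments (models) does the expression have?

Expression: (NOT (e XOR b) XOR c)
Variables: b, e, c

Satisfying assignments: (0,0,0), (0,1,1), (1,0,1), (1,1,0)
Count: 4 out of 8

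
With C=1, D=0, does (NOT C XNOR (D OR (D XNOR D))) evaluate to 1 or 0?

Substituting: (NOT 1 XNOR (0 OR (0 XNOR 0)))
= 0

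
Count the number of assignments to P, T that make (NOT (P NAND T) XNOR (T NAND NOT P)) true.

Satisfying assignments: (0,1), (1,1)
Count: 2 out of 4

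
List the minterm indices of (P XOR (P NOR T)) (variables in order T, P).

Σm(0, 1, 3) = (NOT T AND NOT P) OR (NOT T AND P) OR (T AND P)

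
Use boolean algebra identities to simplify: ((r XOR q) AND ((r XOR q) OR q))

By absorption (E AND (E OR v) = E):
= (r XOR q)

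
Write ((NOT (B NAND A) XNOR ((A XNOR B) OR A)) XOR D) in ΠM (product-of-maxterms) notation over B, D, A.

ΠM(0, 1, 6, 7) = (B OR D OR A) AND (B OR D OR NOT A) AND (NOT B OR NOT D OR A) AND (NOT B OR NOT D OR NOT A)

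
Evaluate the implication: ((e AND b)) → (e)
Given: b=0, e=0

Antecedent ((e AND b)) = 0; consequent (e) = 0.
0 → 0 = 1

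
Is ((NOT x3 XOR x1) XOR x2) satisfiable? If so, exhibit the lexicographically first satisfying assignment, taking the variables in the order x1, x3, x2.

x1=0, x3=0, x2=0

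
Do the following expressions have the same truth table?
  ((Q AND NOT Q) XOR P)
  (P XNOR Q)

No. Counterexample: with P=0, Q=0, Expression 1 = 0 but Expression 2 = 1.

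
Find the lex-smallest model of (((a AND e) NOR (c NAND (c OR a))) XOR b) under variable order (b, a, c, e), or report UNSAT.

b=0, a=0, c=1, e=0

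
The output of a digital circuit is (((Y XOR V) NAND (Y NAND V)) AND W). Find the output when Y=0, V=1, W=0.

Substituting: (((0 XOR 1) NAND (0 NAND 1)) AND 0)
= 0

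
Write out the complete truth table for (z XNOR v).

v | z | Output
--------------
0 | 0 | 1
0 | 1 | 0
1 | 0 | 0
1 | 1 | 1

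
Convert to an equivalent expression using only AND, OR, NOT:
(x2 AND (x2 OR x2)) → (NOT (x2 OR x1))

NOT (x2 AND (x2 OR x2)) OR (NOT (x2 OR x1))
(Implication elimination: A → B = NOT A OR B)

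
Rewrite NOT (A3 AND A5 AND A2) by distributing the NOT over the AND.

NOT A3 OR NOT A5 OR NOT A2
De Morgan's: NOT(AND of terms) = OR of negations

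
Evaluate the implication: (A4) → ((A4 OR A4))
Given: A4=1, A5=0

Antecedent (A4) = 1; consequent ((A4 OR A4)) = 1.
1 → 1 = 1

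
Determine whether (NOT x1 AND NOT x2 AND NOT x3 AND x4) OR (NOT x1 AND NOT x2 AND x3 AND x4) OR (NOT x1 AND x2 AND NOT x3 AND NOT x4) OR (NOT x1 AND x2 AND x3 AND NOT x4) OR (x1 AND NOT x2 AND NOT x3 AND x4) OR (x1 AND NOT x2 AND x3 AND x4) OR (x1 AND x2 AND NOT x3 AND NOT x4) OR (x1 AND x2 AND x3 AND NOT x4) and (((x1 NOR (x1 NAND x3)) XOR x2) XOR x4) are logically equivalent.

Yes, they are equivalent — the two output columns agree on all 16 assignments:
x1 | x2 | x3 | x4 | Expression 1 | Expression 2
-----------------------------------------------
0 | 0 | 0 | 0 | 0 | 0
0 | 0 | 0 | 1 | 1 | 1
0 | 0 | 1 | 0 | 0 | 0
0 | 0 | 1 | 1 | 1 | 1
0 | 1 | 0 | 0 | 1 | 1
0 | 1 | 0 | 1 | 0 | 0
0 | 1 | 1 | 0 | 1 | 1
0 | 1 | 1 | 1 | 0 | 0
1 | 0 | 0 | 0 | 0 | 0
1 | 0 | 0 | 1 | 1 | 1
1 | 0 | 1 | 0 | 0 | 0
1 | 0 | 1 | 1 | 1 | 1
1 | 1 | 0 | 0 | 1 | 1
1 | 1 | 0 | 1 | 0 | 0
1 | 1 | 1 | 0 | 1 | 1
1 | 1 | 1 | 1 | 0 | 0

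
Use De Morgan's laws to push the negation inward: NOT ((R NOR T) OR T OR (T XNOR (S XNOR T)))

NOT (R NOR T) AND NOT T AND NOT (T XNOR (S XNOR T))
De Morgan's: NOT(OR of terms) = AND of negations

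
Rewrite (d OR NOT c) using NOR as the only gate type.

((d NOR (c NOR c)) NOR (d NOR (c NOR c)))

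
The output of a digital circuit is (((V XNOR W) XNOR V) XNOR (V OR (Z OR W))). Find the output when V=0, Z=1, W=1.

Substituting: (((0 XNOR 1) XNOR 0) XNOR (0 OR (1 OR 1)))
= 1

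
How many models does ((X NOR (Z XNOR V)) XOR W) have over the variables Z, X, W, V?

Satisfying assignments: (0,0,0,1), (0,0,1,0), (0,1,1,0), (0,1,1,1), (1,0,0,0), (1,0,1,1), (1,1,1,0), (1,1,1,1)
Count: 8 out of 16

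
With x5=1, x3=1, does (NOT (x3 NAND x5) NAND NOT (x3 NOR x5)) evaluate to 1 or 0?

Substituting: (NOT (1 NAND 1) NAND NOT (1 NOR 1))
= 0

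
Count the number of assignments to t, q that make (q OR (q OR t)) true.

Satisfying assignments: (0,1), (1,0), (1,1)
Count: 3 out of 4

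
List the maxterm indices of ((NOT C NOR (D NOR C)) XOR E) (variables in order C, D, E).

ΠM(0, 2, 5, 7) = (C OR D OR E) AND (C OR NOT D OR E) AND (NOT C OR D OR NOT E) AND (NOT C OR NOT D OR NOT E)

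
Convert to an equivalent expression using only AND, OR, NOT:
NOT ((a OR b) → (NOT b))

(a OR b) AND b
(Negated implication: NOT(A → B) = A AND NOT B)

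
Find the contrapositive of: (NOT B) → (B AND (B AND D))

Contrapositive: NOT (B AND (B AND D)) → B
Note: A statement and its contrapositive are logically equivalent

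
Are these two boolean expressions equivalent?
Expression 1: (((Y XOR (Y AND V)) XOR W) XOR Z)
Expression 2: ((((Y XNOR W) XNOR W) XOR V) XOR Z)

No. Counterexample: with Y=0, W=0, V=1, Z=0, Expression 1 = 0 but Expression 2 = 1.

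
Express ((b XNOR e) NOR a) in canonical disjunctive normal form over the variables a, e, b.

(NOT a AND NOT e AND b) OR (NOT a AND e AND NOT b)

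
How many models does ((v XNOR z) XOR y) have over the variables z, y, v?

Satisfying assignments: (0,0,0), (0,1,1), (1,0,1), (1,1,0)
Count: 4 out of 8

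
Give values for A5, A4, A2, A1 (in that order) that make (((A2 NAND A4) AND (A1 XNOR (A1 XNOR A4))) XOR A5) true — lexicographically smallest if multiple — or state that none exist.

A5=0, A4=1, A2=0, A1=0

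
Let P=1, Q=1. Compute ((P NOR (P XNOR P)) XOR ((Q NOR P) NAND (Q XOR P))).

Substituting: ((1 NOR (1 XNOR 1)) XOR ((1 NOR 1) NAND (1 XOR 1)))
= 1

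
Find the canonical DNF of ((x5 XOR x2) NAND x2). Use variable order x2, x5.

(NOT x2 AND NOT x5) OR (NOT x2 AND x5) OR (x2 AND x5)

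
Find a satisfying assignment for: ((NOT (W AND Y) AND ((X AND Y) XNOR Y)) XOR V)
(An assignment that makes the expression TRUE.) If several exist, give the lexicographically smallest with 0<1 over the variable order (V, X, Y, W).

V=0, X=0, Y=0, W=0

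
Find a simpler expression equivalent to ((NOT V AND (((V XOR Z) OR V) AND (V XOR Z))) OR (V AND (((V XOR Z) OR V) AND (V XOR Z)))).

By distribution ((E AND v) OR (E AND NOT v) = E) then absorption (E AND (E OR v) = E):
= (V XOR Z)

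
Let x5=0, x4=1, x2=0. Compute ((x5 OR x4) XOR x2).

Substituting: ((0 OR 1) XOR 0)
= 1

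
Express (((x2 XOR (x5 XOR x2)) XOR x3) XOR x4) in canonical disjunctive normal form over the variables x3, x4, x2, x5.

(NOT x3 AND NOT x4 AND NOT x2 AND x5) OR (NOT x3 AND NOT x4 AND x2 AND x5) OR (NOT x3 AND x4 AND NOT x2 AND NOT x5) OR (NOT x3 AND x4 AND x2 AND NOT x5) OR (x3 AND NOT x4 AND NOT x2 AND NOT x5) OR (x3 AND NOT x4 AND x2 AND NOT x5) OR (x3 AND x4 AND NOT x2 AND x5) OR (x3 AND x4 AND x2 AND x5)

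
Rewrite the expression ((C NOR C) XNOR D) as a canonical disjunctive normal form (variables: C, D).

(NOT C AND D) OR (C AND NOT D)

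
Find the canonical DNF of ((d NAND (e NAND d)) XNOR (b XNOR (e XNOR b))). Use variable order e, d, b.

(NOT e AND d AND NOT b) OR (NOT e AND d AND b) OR (e AND NOT d AND NOT b) OR (e AND NOT d AND b) OR (e AND d AND NOT b) OR (e AND d AND b)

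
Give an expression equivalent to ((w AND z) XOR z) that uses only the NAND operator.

((((w NAND z) NAND (w NAND z)) NAND (((w NAND z) NAND (w NAND z)) NAND z)) NAND (z NAND (((w NAND z) NAND (w NAND z)) NAND z)))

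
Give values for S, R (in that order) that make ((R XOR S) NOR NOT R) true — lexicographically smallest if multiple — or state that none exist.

S=1, R=1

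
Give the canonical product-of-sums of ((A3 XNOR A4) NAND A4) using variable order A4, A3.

ΠM(3) = (NOT A4 OR NOT A3)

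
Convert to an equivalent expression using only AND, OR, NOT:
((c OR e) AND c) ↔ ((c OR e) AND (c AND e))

(((c OR e) AND c) AND ((c OR e) AND (c AND e))) OR (NOT ((c OR e) AND c) AND NOT ((c OR e) AND (c AND e)))
(Biconditional = both true or both false)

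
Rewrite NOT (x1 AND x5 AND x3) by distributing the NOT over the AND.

NOT x1 OR NOT x5 OR NOT x3
De Morgan's: NOT(AND of terms) = OR of negations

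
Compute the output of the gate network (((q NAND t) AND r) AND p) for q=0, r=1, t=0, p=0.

Substituting: (((0 NAND 0) AND 1) AND 0)
= 0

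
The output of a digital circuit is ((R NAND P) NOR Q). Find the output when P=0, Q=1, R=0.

Substituting: ((0 NAND 0) NOR 1)
= 0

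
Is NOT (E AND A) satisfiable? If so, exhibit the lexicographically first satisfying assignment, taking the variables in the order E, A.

E=0, A=0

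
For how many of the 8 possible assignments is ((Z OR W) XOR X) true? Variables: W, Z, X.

Satisfying assignments: (0,0,1), (0,1,0), (1,0,0), (1,1,0)
Count: 4 out of 8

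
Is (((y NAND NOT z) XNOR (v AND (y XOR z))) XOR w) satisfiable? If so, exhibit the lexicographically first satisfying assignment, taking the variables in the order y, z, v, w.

y=0, z=0, v=0, w=1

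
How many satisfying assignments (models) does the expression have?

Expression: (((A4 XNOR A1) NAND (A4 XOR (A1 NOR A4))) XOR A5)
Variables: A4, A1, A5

Satisfying assignments: (0,0,1), (0,1,0), (1,0,0), (1,1,1)
Count: 4 out of 8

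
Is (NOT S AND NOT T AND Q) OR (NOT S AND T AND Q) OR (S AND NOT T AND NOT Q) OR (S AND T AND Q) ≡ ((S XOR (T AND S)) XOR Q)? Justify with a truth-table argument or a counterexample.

Yes, they are equivalent — the two output columns agree on all 8 assignments:
S | T | Q | Expression 1 | Expression 2
---------------------------------------
0 | 0 | 0 | 0 | 0
0 | 0 | 1 | 1 | 1
0 | 1 | 0 | 0 | 0
0 | 1 | 1 | 1 | 1
1 | 0 | 0 | 1 | 1
1 | 0 | 1 | 0 | 0
1 | 1 | 0 | 0 | 0
1 | 1 | 1 | 1 | 1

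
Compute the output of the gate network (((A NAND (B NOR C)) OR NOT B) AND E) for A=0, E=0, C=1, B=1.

Substituting: (((0 NAND (1 NOR 1)) OR NOT 1) AND 0)
= 0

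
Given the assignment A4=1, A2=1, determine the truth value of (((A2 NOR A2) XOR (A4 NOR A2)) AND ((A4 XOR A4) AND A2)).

Substituting: (((1 NOR 1) XOR (1 NOR 1)) AND ((1 XOR 1) AND 1))
= 0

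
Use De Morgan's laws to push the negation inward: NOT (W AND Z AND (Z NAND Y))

NOT W OR NOT Z OR NOT (Z NAND Y)
De Morgan's: NOT(AND of terms) = OR of negations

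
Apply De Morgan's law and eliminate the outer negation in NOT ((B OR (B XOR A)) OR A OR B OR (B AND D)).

NOT (B OR (B XOR A)) AND NOT A AND NOT B AND NOT (B AND D)
De Morgan's: NOT(OR of terms) = AND of negations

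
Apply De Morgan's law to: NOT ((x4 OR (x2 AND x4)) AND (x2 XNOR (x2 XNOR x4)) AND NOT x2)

NOT (x4 OR (x2 AND x4)) OR NOT (x2 XNOR (x2 XNOR x4)) OR x2
De Morgan's: NOT(AND of terms) = OR of negations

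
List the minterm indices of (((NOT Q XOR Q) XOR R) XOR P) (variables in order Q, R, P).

Σm(0, 3, 4, 7) = (NOT Q AND NOT R AND NOT P) OR (NOT Q AND R AND P) OR (Q AND NOT R AND NOT P) OR (Q AND R AND P)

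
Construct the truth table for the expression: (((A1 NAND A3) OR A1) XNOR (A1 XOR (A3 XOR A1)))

A1 | A3 | Output
----------------
0 | 0 | 0
0 | 1 | 1
1 | 0 | 0
1 | 1 | 1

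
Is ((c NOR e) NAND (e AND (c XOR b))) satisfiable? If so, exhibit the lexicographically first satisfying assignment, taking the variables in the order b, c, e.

b=0, c=0, e=0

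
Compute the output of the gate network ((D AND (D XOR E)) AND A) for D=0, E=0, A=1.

Substituting: ((0 AND (0 XOR 0)) AND 1)
= 0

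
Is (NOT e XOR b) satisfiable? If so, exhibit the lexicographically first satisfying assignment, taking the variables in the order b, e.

b=0, e=0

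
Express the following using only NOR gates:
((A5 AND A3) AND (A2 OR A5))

((((A5 NOR A5) NOR (A3 NOR A3)) NOR ((A5 NOR A5) NOR (A3 NOR A3))) NOR (((A2 NOR A5) NOR (A2 NOR A5)) NOR ((A2 NOR A5) NOR (A2 NOR A5))))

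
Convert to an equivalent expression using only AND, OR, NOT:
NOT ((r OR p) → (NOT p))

(r OR p) AND p
(Negated implication: NOT(A → B) = A AND NOT B)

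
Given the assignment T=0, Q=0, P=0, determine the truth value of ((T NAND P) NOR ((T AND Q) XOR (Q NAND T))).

Substituting: ((0 NAND 0) NOR ((0 AND 0) XOR (0 NAND 0)))
= 0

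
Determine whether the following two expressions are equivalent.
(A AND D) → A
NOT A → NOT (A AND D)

Yes, Contrapositive is always equivalent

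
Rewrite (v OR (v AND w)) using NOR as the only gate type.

((v NOR ((v NOR v) NOR (w NOR w))) NOR (v NOR ((v NOR v) NOR (w NOR w))))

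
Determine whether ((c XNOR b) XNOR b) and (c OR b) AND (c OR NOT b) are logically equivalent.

Yes, they are equivalent — the two output columns agree on all 4 assignments:
c | b | Expression 1 | Expression 2
-----------------------------------
0 | 0 | 0 | 0
0 | 1 | 0 | 0
1 | 0 | 1 | 1
1 | 1 | 1 | 1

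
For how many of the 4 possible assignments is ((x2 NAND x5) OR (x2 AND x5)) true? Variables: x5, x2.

Satisfying assignments: (0,0), (0,1), (1,0), (1,1)
Count: 4 out of 4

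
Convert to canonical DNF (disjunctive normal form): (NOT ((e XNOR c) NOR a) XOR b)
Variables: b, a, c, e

(NOT b AND NOT a AND NOT c AND NOT e) OR (NOT b AND NOT a AND c AND e) OR (NOT b AND a AND NOT c AND NOT e) OR (NOT b AND a AND NOT c AND e) OR (NOT b AND a AND c AND NOT e) OR (NOT b AND a AND c AND e) OR (b AND NOT a AND NOT c AND e) OR (b AND NOT a AND c AND NOT e)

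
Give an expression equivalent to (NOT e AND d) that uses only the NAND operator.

(((e NAND e) NAND d) NAND ((e NAND e) NAND d))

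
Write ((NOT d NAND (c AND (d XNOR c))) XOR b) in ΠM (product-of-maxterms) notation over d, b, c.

ΠM(2, 3, 6, 7) = (d OR NOT b OR c) AND (d OR NOT b OR NOT c) AND (NOT d OR NOT b OR c) AND (NOT d OR NOT b OR NOT c)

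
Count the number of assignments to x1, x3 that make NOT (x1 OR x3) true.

Satisfying assignments: (0,0)
Count: 1 out of 4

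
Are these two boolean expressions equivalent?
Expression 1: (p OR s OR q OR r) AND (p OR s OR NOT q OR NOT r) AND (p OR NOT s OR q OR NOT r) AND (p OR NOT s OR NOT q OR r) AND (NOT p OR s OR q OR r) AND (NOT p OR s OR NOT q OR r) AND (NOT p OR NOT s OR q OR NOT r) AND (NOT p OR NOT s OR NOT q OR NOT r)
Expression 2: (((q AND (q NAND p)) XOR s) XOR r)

Yes, they are equivalent — the two output columns agree on all 16 assignments:
p | s | q | r | Expression 1 | Expression 2
-------------------------------------------
0 | 0 | 0 | 0 | 0 | 0
0 | 0 | 0 | 1 | 1 | 1
0 | 0 | 1 | 0 | 1 | 1
0 | 0 | 1 | 1 | 0 | 0
0 | 1 | 0 | 0 | 1 | 1
0 | 1 | 0 | 1 | 0 | 0
0 | 1 | 1 | 0 | 0 | 0
0 | 1 | 1 | 1 | 1 | 1
1 | 0 | 0 | 0 | 0 | 0
1 | 0 | 0 | 1 | 1 | 1
1 | 0 | 1 | 0 | 0 | 0
1 | 0 | 1 | 1 | 1 | 1
1 | 1 | 0 | 0 | 1 | 1
1 | 1 | 0 | 1 | 0 | 0
1 | 1 | 1 | 0 | 1 | 1
1 | 1 | 1 | 1 | 0 | 0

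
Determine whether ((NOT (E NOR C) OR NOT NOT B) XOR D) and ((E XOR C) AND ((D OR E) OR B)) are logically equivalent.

No. Counterexample: with C=0, B=0, E=0, D=1, Expression 1 = 1 but Expression 2 = 0.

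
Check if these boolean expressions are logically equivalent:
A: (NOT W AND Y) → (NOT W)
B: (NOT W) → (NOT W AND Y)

No, Converse is not equivalent to original (counterexample: Y=0, W=0)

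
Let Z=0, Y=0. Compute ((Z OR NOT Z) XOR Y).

Substituting: ((0 OR NOT 0) XOR 0)
= 1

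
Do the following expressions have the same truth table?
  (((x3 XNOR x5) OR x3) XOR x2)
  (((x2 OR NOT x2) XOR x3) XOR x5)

No. Counterexample: with x2=0, x3=1, x5=0, Expression 1 = 1 but Expression 2 = 0.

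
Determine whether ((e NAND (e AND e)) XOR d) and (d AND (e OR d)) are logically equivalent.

No. Counterexample: with d=0, e=0, Expression 1 = 1 but Expression 2 = 0.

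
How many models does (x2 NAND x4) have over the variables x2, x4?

Satisfying assignments: (0,0), (0,1), (1,0)
Count: 3 out of 4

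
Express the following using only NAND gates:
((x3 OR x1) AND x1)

((((x3 NAND x3) NAND (x1 NAND x1)) NAND x1) NAND (((x3 NAND x3) NAND (x1 NAND x1)) NAND x1))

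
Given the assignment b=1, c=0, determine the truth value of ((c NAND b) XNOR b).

Substituting: ((0 NAND 1) XNOR 1)
= 1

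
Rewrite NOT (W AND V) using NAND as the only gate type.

(((W NAND V) NAND (W NAND V)) NAND ((W NAND V) NAND (W NAND V)))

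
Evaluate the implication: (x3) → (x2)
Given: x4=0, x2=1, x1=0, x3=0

Antecedent (x3) = 0; consequent (x2) = 1.
0 → 1 = 1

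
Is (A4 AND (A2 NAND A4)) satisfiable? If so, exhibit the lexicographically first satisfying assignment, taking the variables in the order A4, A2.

A4=1, A2=0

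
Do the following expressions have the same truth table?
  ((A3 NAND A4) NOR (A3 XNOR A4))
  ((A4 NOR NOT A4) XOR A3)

No. Counterexample: with A4=0, A3=1, Expression 1 = 0 but Expression 2 = 1.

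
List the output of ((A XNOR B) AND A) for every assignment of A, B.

A | B | Output
--------------
0 | 0 | 0
0 | 1 | 0
1 | 0 | 0
1 | 1 | 1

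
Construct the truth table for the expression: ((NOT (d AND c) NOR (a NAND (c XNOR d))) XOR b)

a | d | c | b | Output
----------------------
0 | 0 | 0 | 0 | 0
0 | 0 | 0 | 1 | 1
0 | 0 | 1 | 0 | 0
0 | 0 | 1 | 1 | 1
0 | 1 | 0 | 0 | 0
0 | 1 | 0 | 1 | 1
0 | 1 | 1 | 0 | 0
0 | 1 | 1 | 1 | 1
1 | 0 | 0 | 0 | 0
1 | 0 | 0 | 1 | 1
1 | 0 | 1 | 0 | 0
1 | 0 | 1 | 1 | 1
1 | 1 | 0 | 0 | 0
1 | 1 | 0 | 1 | 1
1 | 1 | 1 | 0 | 1
1 | 1 | 1 | 1 | 0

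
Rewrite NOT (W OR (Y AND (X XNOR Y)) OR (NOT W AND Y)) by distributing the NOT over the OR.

NOT W AND NOT (Y AND (X XNOR Y)) AND NOT (NOT W AND Y)
De Morgan's: NOT(OR of terms) = AND of negations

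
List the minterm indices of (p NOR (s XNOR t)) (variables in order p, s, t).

Σm(1, 2) = (NOT p AND NOT s AND t) OR (NOT p AND s AND NOT t)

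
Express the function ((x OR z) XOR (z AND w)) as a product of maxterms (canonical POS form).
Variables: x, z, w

ΠM(0, 1, 3, 7) = (x OR z OR w) AND (x OR z OR NOT w) AND (x OR NOT z OR NOT w) AND (NOT x OR NOT z OR NOT w)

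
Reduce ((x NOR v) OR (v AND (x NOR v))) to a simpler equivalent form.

By absorption (E OR (E AND v) = E):
= (x NOR v)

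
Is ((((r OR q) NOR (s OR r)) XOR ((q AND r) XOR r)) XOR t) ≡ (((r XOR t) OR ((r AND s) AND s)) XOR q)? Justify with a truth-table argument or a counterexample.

No. Counterexample: with t=0, s=0, q=0, r=0, Expression 1 = 1 but Expression 2 = 0.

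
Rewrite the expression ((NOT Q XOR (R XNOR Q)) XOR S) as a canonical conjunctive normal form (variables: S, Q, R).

(S OR Q OR R) AND (S OR NOT Q OR R) AND (NOT S OR Q OR NOT R) AND (NOT S OR NOT Q OR NOT R)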